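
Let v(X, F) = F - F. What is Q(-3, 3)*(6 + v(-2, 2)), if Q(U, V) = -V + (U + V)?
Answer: -18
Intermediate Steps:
v(X, F) = 0
Q(U, V) = U
Q(-3, 3)*(6 + v(-2, 2)) = -3*(6 + 0) = -3*6 = -18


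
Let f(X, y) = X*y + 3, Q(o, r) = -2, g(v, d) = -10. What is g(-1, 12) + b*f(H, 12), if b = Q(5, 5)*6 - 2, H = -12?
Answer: 1964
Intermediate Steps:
b = -14 (b = -2*6 - 2 = -12 - 2 = -14)
f(X, y) = 3 + X*y
g(-1, 12) + b*f(H, 12) = -10 - 14*(3 - 12*12) = -10 - 14*(3 - 144) = -10 - 14*(-141) = -10 + 1974 = 1964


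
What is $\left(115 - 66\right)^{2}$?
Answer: $2401$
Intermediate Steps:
$\left(115 - 66\right)^{2} = 49^{2} = 2401$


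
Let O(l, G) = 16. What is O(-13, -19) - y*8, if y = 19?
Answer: -136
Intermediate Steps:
O(-13, -19) - y*8 = 16 - 19*8 = 16 - 1*152 = 16 - 152 = -136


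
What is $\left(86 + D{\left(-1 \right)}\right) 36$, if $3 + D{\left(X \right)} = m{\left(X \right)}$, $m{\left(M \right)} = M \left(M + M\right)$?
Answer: $3060$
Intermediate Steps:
$m{\left(M \right)} = 2 M^{2}$ ($m{\left(M \right)} = M 2 M = 2 M^{2}$)
$D{\left(X \right)} = -3 + 2 X^{2}$
$\left(86 + D{\left(-1 \right)}\right) 36 = \left(86 - \left(3 - 2 \left(-1\right)^{2}\right)\right) 36 = \left(86 + \left(-3 + 2 \cdot 1\right)\right) 36 = \left(86 + \left(-3 + 2\right)\right) 36 = \left(86 - 1\right) 36 = 85 \cdot 36 = 3060$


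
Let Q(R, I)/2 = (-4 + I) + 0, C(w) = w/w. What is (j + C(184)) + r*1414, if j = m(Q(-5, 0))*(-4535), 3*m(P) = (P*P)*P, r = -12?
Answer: 2271019/3 ≈ 7.5701e+5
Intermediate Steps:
C(w) = 1
Q(R, I) = -8 + 2*I (Q(R, I) = 2*((-4 + I) + 0) = 2*(-4 + I) = -8 + 2*I)
m(P) = P³/3 (m(P) = ((P*P)*P)/3 = (P²*P)/3 = P³/3)
j = 2321920/3 (j = ((-8 + 2*0)³/3)*(-4535) = ((-8 + 0)³/3)*(-4535) = ((⅓)*(-8)³)*(-4535) = ((⅓)*(-512))*(-4535) = -512/3*(-4535) = 2321920/3 ≈ 7.7397e+5)
(j + C(184)) + r*1414 = (2321920/3 + 1) - 12*1414 = 2321923/3 - 16968 = 2271019/3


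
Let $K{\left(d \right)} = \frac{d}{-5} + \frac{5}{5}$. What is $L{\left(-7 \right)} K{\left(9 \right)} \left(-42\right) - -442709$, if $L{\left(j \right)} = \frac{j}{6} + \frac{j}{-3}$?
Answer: $\frac{2213741}{5} \approx 4.4275 \cdot 10^{5}$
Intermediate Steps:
$L{\left(j \right)} = - \frac{j}{6}$ ($L{\left(j \right)} = j \frac{1}{6} + j \left(- \frac{1}{3}\right) = \frac{j}{6} - \frac{j}{3} = - \frac{j}{6}$)
$K{\left(d \right)} = 1 - \frac{d}{5}$ ($K{\left(d \right)} = d \left(- \frac{1}{5}\right) + 5 \cdot \frac{1}{5} = - \frac{d}{5} + 1 = 1 - \frac{d}{5}$)
$L{\left(-7 \right)} K{\left(9 \right)} \left(-42\right) - -442709 = \left(- \frac{1}{6}\right) \left(-7\right) \left(1 - \frac{9}{5}\right) \left(-42\right) - -442709 = \frac{7 \left(1 - \frac{9}{5}\right)}{6} \left(-42\right) + 442709 = \frac{7}{6} \left(- \frac{4}{5}\right) \left(-42\right) + 442709 = \left(- \frac{14}{15}\right) \left(-42\right) + 442709 = \frac{196}{5} + 442709 = \frac{2213741}{5}$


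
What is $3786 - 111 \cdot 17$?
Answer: $1899$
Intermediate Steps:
$3786 - 111 \cdot 17 = 3786 - 1887 = 1899$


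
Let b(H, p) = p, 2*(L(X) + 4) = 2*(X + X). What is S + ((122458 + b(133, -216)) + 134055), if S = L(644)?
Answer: 257581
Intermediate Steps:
L(X) = -4 + 2*X (L(X) = -4 + (2*(X + X))/2 = -4 + (2*(2*X))/2 = -4 + (4*X)/2 = -4 + 2*X)
S = 1284 (S = -4 + 2*644 = -4 + 1288 = 1284)
S + ((122458 + b(133, -216)) + 134055) = 1284 + ((122458 - 216) + 134055) = 1284 + (122242 + 134055) = 1284 + 256297 = 257581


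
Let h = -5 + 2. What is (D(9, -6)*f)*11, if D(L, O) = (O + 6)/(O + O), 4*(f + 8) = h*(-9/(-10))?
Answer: 0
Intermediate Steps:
h = -3
f = -347/40 (f = -8 + (-(-27)/(-10))/4 = -8 + (-(-27)*(-1)/10)/4 = -8 + (-3*9/10)/4 = -8 + (¼)*(-27/10) = -8 - 27/40 = -347/40 ≈ -8.6750)
D(L, O) = (6 + O)/(2*O) (D(L, O) = (6 + O)/((2*O)) = (6 + O)*(1/(2*O)) = (6 + O)/(2*O))
(D(9, -6)*f)*11 = (((½)*(6 - 6)/(-6))*(-347/40))*11 = (((½)*(-⅙)*0)*(-347/40))*11 = (0*(-347/40))*11 = 0*11 = 0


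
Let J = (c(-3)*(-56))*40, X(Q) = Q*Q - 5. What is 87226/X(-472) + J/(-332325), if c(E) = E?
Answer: 261812434/705095535 ≈ 0.37132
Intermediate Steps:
X(Q) = -5 + Q**2 (X(Q) = Q**2 - 5 = -5 + Q**2)
J = 6720 (J = -3*(-56)*40 = 168*40 = 6720)
87226/X(-472) + J/(-332325) = 87226/(-5 + (-472)**2) + 6720/(-332325) = 87226/(-5 + 222784) + 6720*(-1/332325) = 87226/222779 - 64/3165 = 261812434/705095535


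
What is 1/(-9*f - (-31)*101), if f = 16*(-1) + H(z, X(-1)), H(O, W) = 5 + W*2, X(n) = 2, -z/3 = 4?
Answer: 1/3194 ≈ 0.00031309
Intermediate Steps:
z = -12 (z = -3*4 = -12)
H(O, W) = 5 + 2*W
f = -7 (f = 16*(-1) + (5 + 2*2) = -16 + (5 + 4) = -16 + 9 = -7)
1/(-9*f - (-31)*101) = 1/(-9*(-7) - (-31)*101) = 1/(63 - 1*(-3131)) = 1/(63 + 3131) = 1/3194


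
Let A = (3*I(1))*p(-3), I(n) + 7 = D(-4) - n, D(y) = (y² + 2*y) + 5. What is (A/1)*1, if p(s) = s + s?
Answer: -90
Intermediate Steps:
p(s) = 2*s
D(y) = 5 + y² + 2*y
I(n) = 6 - n (I(n) = -7 + ((5 + (-4)² + 2*(-4)) - n) = -7 + ((5 + 16 - 8) - n) = -7 + (13 - n) = 6 - n)
A = -90 (A = (3*(6 - 1*1))*(2*(-3)) = (3*(6 - 1))*(-6) = (3*5)*(-6) = 15*(-6) = -90)
(A/1)*1 = -90/1*1 = -90*1*1 = -90*1 = -90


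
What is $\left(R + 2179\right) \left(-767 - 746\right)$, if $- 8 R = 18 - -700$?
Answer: $- \frac{12644141}{4} \approx -3.161 \cdot 10^{6}$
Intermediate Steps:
$R = - \frac{359}{4}$ ($R = - \frac{18 - -700}{8} = - \frac{18 + 700}{8} = \left(- \frac{1}{8}\right) 718 = - \frac{359}{4} \approx -89.75$)
$\left(R + 2179\right) \left(-767 - 746\right) = \left(- \frac{359}{4} + 2179\right) \left(-767 - 746\right) = \frac{8357}{4} \left(-1513\right) = - \frac{12644141}{4}$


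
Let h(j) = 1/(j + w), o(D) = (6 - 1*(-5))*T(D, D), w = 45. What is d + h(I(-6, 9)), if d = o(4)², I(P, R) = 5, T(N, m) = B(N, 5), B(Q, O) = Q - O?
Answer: 6051/50 ≈ 121.02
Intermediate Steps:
T(N, m) = -5 + N (T(N, m) = N - 1*5 = N - 5 = -5 + N)
o(D) = -55 + 11*D (o(D) = (6 - 1*(-5))*(-5 + D) = (6 + 5)*(-5 + D) = 11*(-5 + D) = -55 + 11*D)
h(j) = 1/(45 + j) (h(j) = 1/(j + 45) = 1/(45 + j))
d = 121 (d = (-55 + 11*4)² = (-55 + 44)² = (-11)² = 121)
d + h(I(-6, 9)) = 121 + 1/(45 + 5) = 121 + 1/50 = 6051/50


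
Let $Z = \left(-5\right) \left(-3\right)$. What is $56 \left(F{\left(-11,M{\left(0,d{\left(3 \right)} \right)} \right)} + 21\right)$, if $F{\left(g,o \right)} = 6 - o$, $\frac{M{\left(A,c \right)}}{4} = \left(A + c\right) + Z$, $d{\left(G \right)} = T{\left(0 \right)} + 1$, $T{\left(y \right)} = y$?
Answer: $-2072$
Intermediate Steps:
$Z = 15$
$d{\left(G \right)} = 1$ ($d{\left(G \right)} = 0 + 1 = 1$)
$M{\left(A,c \right)} = 60 + 4 A + 4 c$ ($M{\left(A,c \right)} = 4 \left(\left(A + c\right) + 15\right) = 4 \left(15 + A + c\right) = 60 + 4 A + 4 c$)
$56 \left(F{\left(-11,M{\left(0,d{\left(3 \right)} \right)} \right)} + 21\right) = 56 \left(\left(6 - \left(60 + 4 \cdot 0 + 4 \cdot 1\right)\right) + 21\right) = 56 \left(\left(6 - \left(60 + 0 + 4\right)\right) + 21\right) = 56 \left(\left(6 - 64\right) + 21\right) = 56 \left(-58 + 21\right) = 56 \left(-37\right) = -2072$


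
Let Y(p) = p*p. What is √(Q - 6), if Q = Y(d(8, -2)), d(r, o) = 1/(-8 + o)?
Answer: I*√599/10 ≈ 2.4474*I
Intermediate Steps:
Y(p) = p²
Q = 1/100 (Q = (1/(-8 - 2))² = (1/(-10))² = (-⅒)² = 1/100 ≈ 0.010000)
√(Q - 6) = √(1/100 - 6) = √(-599/100) = I*√599/10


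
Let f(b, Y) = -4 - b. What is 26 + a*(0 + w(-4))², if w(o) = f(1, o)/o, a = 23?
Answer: 991/16 ≈ 61.938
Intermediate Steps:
w(o) = -5/o (w(o) = (-4 - 1*1)/o = (-4 - 1)/o = -5/o)
26 + a*(0 + w(-4))² = 26 + 23*(0 - 5/(-4))² = 26 + 23*(0 - 5*(-¼))² = 26 + 23*(0 + 5/4)² = 26 + 23*(5/4)² = 26 + 23*(25/16) = 26 + 575/16 = 991/16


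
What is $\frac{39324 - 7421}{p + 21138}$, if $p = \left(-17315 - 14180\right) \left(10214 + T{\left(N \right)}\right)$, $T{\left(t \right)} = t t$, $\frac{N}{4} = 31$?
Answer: $- \frac{31903}{805935912} \approx -3.9585 \cdot 10^{-5}$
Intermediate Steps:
$N = 124$ ($N = 4 \cdot 31 = 124$)
$T{\left(t \right)} = t^{2}$
$p = -805957050$ ($p = \left(-17315 - 14180\right) \left(10214 + 124^{2}\right) = - 31495 \left(10214 + 15376\right) = \left(-31495\right) 25590 = -805957050$)
$\frac{39324 - 7421}{p + 21138} = \frac{39324 - 7421}{-805957050 + 21138} = \frac{31903}{-805935912} = 31903 \left(- \frac{1}{805935912}\right) = - \frac{31903}{805935912}$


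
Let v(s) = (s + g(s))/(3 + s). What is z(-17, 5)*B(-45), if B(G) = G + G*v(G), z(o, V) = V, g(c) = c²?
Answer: 72675/7 ≈ 10382.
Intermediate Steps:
v(s) = (s + s²)/(3 + s)
B(G) = G + G²*(1 + G)/(3 + G) (B(G) = G + G*(G*(1 + G)/(3 + G)) = G + G²*(1 + G)/(3 + G))
z(-17, 5)*B(-45) = 5*(-45*(3 + (-45)² + 2*(-45))/(3 - 45)) = 5*(-45*(3 + 2025 - 90)/(-42)) = 5*(-45*(-1/42)*1938) = 5*(14535/7) = 72675/7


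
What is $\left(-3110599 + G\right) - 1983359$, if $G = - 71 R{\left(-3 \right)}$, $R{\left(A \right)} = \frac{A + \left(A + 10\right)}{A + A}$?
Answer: $- \frac{15281732}{3} \approx -5.0939 \cdot 10^{6}$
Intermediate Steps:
$R{\left(A \right)} = \frac{10 + 2 A}{2 A}$ ($R{\left(A \right)} = \frac{A + \left(10 + A\right)}{2 A} = \left(10 + 2 A\right) \frac{1}{2 A} = \frac{10 + 2 A}{2 A}$)
$G = \frac{142}{3}$ ($G = - 71 \frac{5 - 3}{-3} = - 71 \left(\left(- \frac{1}{3}\right) 2\right) = \left(-71\right) \left(- \frac{2}{3}\right) = \frac{142}{3} \approx 47.333$)
$\left(-3110599 + G\right) - 1983359 = \left(-3110599 + \frac{142}{3}\right) - 1983359 = - \frac{9331655}{3} - 1983359 = - \frac{15281732}{3}$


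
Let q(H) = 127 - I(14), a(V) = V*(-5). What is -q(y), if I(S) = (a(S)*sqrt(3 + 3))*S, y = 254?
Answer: -127 - 980*sqrt(6) ≈ -2527.5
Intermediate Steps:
a(V) = -5*V
I(S) = -5*sqrt(6)*S**2 (I(S) = ((-5*S)*sqrt(3 + 3))*S = ((-5*S)*sqrt(6))*S = (-5*S*sqrt(6))*S = -5*sqrt(6)*S**2)
q(H) = 127 + 980*sqrt(6) (q(H) = 127 - (-5)*sqrt(6)*14**2 = 127 - (-5)*sqrt(6)*196 = 127 - (-980)*sqrt(6) = 127 + 980*sqrt(6))
-q(y) = -(127 + 980*sqrt(6)) = -127 - 980*sqrt(6)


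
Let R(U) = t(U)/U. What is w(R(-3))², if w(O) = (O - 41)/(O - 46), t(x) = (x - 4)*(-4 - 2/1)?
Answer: 121/144 ≈ 0.84028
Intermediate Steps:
t(x) = 24 - 6*x (t(x) = (-4 + x)*(-4 - 2*1) = (-4 + x)*(-4 - 2) = (-4 + x)*(-6) = 24 - 6*x)
R(U) = (24 - 6*U)/U
w(O) = (-41 + O)/(-46 + O)
w(R(-3))² = ((-41 + (-6 + 24/(-3)))/(-46 + (-6 + 24/(-3))))² = ((-41 + (-6 + 24*(-⅓)))/(-46 + (-6 + 24*(-⅓))))² = ((-41 + (-6 - 8))/(-46 + (-6 - 8)))² = ((-41 - 14)/(-46 - 14))² = (-55/(-60))² = (-1/60*(-55))² = (11/12)² = 121/144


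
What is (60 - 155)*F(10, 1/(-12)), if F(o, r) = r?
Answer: 95/12 ≈ 7.9167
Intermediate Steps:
(60 - 155)*F(10, 1/(-12)) = (60 - 155)/(-12) = -95*(-1/12) = 95/12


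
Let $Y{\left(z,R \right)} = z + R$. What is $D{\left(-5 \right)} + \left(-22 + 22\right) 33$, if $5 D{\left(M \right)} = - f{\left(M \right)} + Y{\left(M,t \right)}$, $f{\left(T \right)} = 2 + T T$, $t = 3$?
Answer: $- \frac{29}{5} \approx -5.8$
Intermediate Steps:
$f{\left(T \right)} = 2 + T^{2}$
$Y{\left(z,R \right)} = R + z$
$D{\left(M \right)} = \frac{1}{5} - \frac{M^{2}}{5} + \frac{M}{5}$ ($D{\left(M \right)} = \frac{- (2 + M^{2}) + \left(3 + M\right)}{5} = \frac{\left(-2 - M^{2}\right) + \left(3 + M\right)}{5} = \frac{1 + M - M^{2}}{5} = \frac{1}{5} - \frac{M^{2}}{5} + \frac{M}{5}$)
$D{\left(-5 \right)} + \left(-22 + 22\right) 33 = \left(\frac{1}{5} - \frac{\left(-5\right)^{2}}{5} + \frac{1}{5} \left(-5\right)\right) + \left(-22 + 22\right) 33 = \left(\frac{1}{5} - 5 - 1\right) + 0 \cdot 33 = \left(\frac{1}{5} - 5 - 1\right) + 0 = - \frac{29}{5} + 0 = - \frac{29}{5}$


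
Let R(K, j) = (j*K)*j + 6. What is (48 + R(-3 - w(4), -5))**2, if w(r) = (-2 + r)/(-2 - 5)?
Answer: 9409/49 ≈ 192.02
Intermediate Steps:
w(r) = 2/7 - r/7 (w(r) = (-2 + r)/(-7) = (-2 + r)*(-1/7) = 2/7 - r/7)
R(K, j) = 6 + K*j**2 (R(K, j) = (K*j)*j + 6 = K*j**2 + 6 = 6 + K*j**2)
(48 + R(-3 - w(4), -5))**2 = (48 + (6 + (-3 - (2/7 - 1/7*4))*(-5)**2))**2 = (48 + (6 + (-3 - (2/7 - 4/7))*25))**2 = (48 + (6 + (-3 - 1*(-2/7))*25))**2 = (48 + (6 + (-3 + 2/7)*25))**2 = (48 + (6 - 19/7*25))**2 = (48 + (6 - 475/7))**2 = (48 - 433/7)**2 = (-97/7)**2 = 9409/49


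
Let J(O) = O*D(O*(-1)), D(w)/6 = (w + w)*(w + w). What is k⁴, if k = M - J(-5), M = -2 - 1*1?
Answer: 80676485676081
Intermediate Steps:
D(w) = 24*w² (D(w) = 6*((w + w)*(w + w)) = 6*((2*w)*(2*w)) = 6*(4*w²) = 24*w²)
J(O) = 24*O³ (J(O) = O*(24*(O*(-1))²) = O*(24*(-O)²) = O*(24*O²) = 24*O³)
M = -3 (M = -2 - 1 = -3)
k = 2997 (k = -3 - 24*(-5)³ = -3 - 24*(-125) = -3 - 1*(-3000) = -3 + 3000 = 2997)
k⁴ = 2997⁴ = 80676485676081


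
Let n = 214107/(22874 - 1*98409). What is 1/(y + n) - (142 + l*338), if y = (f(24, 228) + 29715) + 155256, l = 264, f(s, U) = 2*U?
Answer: -1251773525368877/14006014338 ≈ -89374.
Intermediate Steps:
y = 185427 (y = (2*228 + 29715) + 155256 = (456 + 29715) + 155256 = 30171 + 155256 = 185427)
n = -214107/75535 (n = 214107/(22874 - 98409) = 214107/(-75535) = 214107*(-1/75535) = -214107/75535 ≈ -2.8345)
1/(y + n) - (142 + l*338) = 1/(185427 - 214107/75535) - (142 + 264*338) = 1/(14006014338/75535) - (142 + 89232) = 75535/14006014338 - 1*89374 = 75535/14006014338 - 89374 = -1251773525368877/14006014338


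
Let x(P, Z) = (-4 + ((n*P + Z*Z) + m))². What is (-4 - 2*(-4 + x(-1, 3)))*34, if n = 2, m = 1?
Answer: -952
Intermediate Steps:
x(P, Z) = (-3 + Z² + 2*P)² (x(P, Z) = (-4 + ((2*P + Z*Z) + 1))² = (-4 + ((2*P + Z²) + 1))² = (-4 + ((Z² + 2*P) + 1))² = (-4 + (1 + Z² + 2*P))² = (-3 + Z² + 2*P)²)
(-4 - 2*(-4 + x(-1, 3)))*34 = (-4 - 2*(-4 + (-3 + 3² + 2*(-1))²))*34 = (-4 - 2*(-4 + (-3 + 9 - 2)²))*34 = (-4 - 2*(-4 + 4²))*34 = (-4 - 2*(-4 + 16))*34 = (-4 - 2*12)*34 = (-4 - 24)*34 = -28*34 = -952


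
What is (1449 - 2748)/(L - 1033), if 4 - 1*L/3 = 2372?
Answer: 1299/8137 ≈ 0.15964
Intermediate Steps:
L = -7104 (L = 12 - 3*2372 = 12 - 7116 = -7104)
(1449 - 2748)/(L - 1033) = (1449 - 2748)/(-7104 - 1033) = -1299/(-8137) = -1299*(-1/8137) = 1299/8137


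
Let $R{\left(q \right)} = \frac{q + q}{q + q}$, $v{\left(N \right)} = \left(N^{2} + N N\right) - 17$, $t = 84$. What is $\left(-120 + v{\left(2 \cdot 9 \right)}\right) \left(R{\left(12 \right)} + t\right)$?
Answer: $43435$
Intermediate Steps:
$v{\left(N \right)} = -17 + 2 N^{2}$ ($v{\left(N \right)} = \left(N^{2} + N^{2}\right) - 17 = 2 N^{2} - 17 = -17 + 2 N^{2}$)
$R{\left(q \right)} = 1$ ($R{\left(q \right)} = \frac{2 q}{2 q} = 2 q \frac{1}{2 q} = 1$)
$\left(-120 + v{\left(2 \cdot 9 \right)}\right) \left(R{\left(12 \right)} + t\right) = \left(-120 - \left(17 - 2 \left(2 \cdot 9\right)^{2}\right)\right) \left(1 + 84\right) = \left(-120 - \left(17 - 2 \cdot 18^{2}\right)\right) 85 = \left(-120 + \left(-17 + 2 \cdot 324\right)\right) 85 = \left(-120 + \left(-17 + 648\right)\right) 85 = \left(-120 + 631\right) 85 = 511 \cdot 85 = 43435$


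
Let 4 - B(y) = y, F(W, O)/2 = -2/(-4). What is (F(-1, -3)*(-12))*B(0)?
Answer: -48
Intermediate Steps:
F(W, O) = 1 (F(W, O) = 2*(-2/(-4)) = 2*(-2*(-¼)) = 2*(½) = 1)
B(y) = 4 - y
(F(-1, -3)*(-12))*B(0) = (1*(-12))*(4 - 1*0) = -12*(4 + 0) = -12*4 = -48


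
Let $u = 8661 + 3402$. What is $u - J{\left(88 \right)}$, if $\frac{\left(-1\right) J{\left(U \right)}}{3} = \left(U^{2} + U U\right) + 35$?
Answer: $58632$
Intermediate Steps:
$J{\left(U \right)} = -105 - 6 U^{2}$ ($J{\left(U \right)} = - 3 \left(\left(U^{2} + U U\right) + 35\right) = - 3 \left(\left(U^{2} + U^{2}\right) + 35\right) = - 3 \left(2 U^{2} + 35\right) = - 3 \left(35 + 2 U^{2}\right) = -105 - 6 U^{2}$)
$u = 12063$
$u - J{\left(88 \right)} = 12063 - \left(-105 - 6 \cdot 88^{2}\right) = 12063 - \left(-105 - 46464\right) = 12063 - -46569 = 12063 + 46569 = 58632$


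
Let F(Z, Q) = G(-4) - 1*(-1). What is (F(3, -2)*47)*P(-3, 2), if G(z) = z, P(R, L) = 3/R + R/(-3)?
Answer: 0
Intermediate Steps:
P(R, L) = 3/R - R/3 (P(R, L) = 3/R + R*(-⅓) = 3/R - R/3)
F(Z, Q) = -3 (F(Z, Q) = -4 - 1*(-1) = -4 + 1 = -3)
(F(3, -2)*47)*P(-3, 2) = (-3*47)*(3/(-3) - ⅓*(-3)) = -141*(3*(-⅓) + 1) = -141*(-1 + 1) = -141*0 = 0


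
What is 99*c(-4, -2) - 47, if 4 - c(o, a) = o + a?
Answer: 943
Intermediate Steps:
c(o, a) = 4 - a - o (c(o, a) = 4 - (o + a) = 4 - (a + o) = 4 + (-a - o) = 4 - a - o)
99*c(-4, -2) - 47 = 99*(4 - 1*(-2) - 1*(-4)) - 47 = 99*(4 + 2 + 4) - 47 = 99*10 - 47 = 990 - 47 = 943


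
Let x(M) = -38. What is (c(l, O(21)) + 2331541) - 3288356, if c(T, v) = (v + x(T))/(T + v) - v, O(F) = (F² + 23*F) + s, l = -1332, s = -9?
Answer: -399374287/417 ≈ -9.5773e+5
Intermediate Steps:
O(F) = -9 + F² + 23*F (O(F) = (F² + 23*F) - 9 = -9 + F² + 23*F)
c(T, v) = -v + (-38 + v)/(T + v) (c(T, v) = (v - 38)/(T + v) - v = (-38 + v)/(T + v) - v = -v + (-38 + v)/(T + v))
(c(l, O(21)) + 2331541) - 3288356 = ((-38 + (-9 + 21² + 23*21) - (-9 + 21² + 23*21)² - 1*(-1332)*(-9 + 21² + 23*21))/(-1332 + (-9 + 21² + 23*21)) + 2331541) - 3288356 = ((-38 + (-9 + 441 + 483) - (-9 + 441 + 483)² - 1*(-1332)*(-9 + 441 + 483))/(-1332 + (-9 + 441 + 483)) + 2331541) - 3288356 = ((-38 + 915 - 1*915² - 1*(-1332)*915)/(-1332 + 915) + 2331541) - 3288356 = ((-38 + 915 - 1*837225 + 1218780)/(-417) + 2331541) - 3288356 = (-(-38 + 915 - 837225 + 1218780)/417 + 2331541) - 3288356 = (-1/417*382432 + 2331541) - 3288356 = (-382432/417 + 2331541) - 3288356 = 971870165/417 - 3288356 = -399374287/417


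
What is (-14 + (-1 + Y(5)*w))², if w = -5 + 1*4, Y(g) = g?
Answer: 400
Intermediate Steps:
w = -1 (w = -5 + 4 = -1)
(-14 + (-1 + Y(5)*w))² = (-14 + (-1 + 5*(-1)))² = (-14 + (-1 - 5))² = (-14 - 6)² = (-20)² = 400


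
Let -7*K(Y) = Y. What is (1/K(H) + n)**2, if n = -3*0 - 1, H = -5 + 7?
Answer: 81/4 ≈ 20.250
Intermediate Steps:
H = 2
K(Y) = -Y/7
n = -1 (n = 0 - 1 = -1)
(1/K(H) + n)**2 = (1/(-1/7*2) - 1)**2 = (1/(-2/7) - 1)**2 = (-7/2 - 1)**2 = (-9/2)**2 = 81/4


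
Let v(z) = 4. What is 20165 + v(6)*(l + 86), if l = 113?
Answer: 20961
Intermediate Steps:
20165 + v(6)*(l + 86) = 20165 + 4*(113 + 86) = 20165 + 4*199 = 20165 + 796 = 20961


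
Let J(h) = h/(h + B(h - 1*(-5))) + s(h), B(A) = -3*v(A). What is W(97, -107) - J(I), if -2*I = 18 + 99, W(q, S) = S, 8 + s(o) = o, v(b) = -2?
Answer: -2913/70 ≈ -41.614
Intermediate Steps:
s(o) = -8 + o
B(A) = 6 (B(A) = -3*(-2) = 6)
I = -117/2 (I = -(18 + 99)/2 = -½*117 = -117/2 ≈ -58.500)
J(h) = -8 + h + h/(6 + h) (J(h) = h/(h + 6) + (-8 + h) = h/(6 + h) + (-8 + h) = -8 + h + h/(6 + h))
W(97, -107) - J(I) = -107 - (-48 + (-117/2)² - 1*(-117/2))/(6 - 117/2) = -107 - (-48 + 13689/4 + 117/2)/(-105/2) = -107 - (-2)*13731/(105*4) = -107 - 1*(-4577/70) = -107 + 4577/70 = -2913/70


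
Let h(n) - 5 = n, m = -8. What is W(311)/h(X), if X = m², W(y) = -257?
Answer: -257/69 ≈ -3.7246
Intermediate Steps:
X = 64 (X = (-8)² = 64)
h(n) = 5 + n
W(311)/h(X) = -257/(5 + 64) = -257/69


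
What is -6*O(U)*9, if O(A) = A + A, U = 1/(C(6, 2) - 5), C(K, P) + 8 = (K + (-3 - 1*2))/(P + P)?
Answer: 144/17 ≈ 8.4706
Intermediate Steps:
C(K, P) = -8 + (-5 + K)/(2*P) (C(K, P) = -8 + (K + (-3 - 1*2))/(P + P) = -8 + (K + (-3 - 2))/((2*P)) = -8 + (K - 5)*(1/(2*P)) = -8 + (-5 + K)*(1/(2*P)) = -8 + (-5 + K)/(2*P))
U = -4/51 (U = 1/((1/2)*(-5 + 6 - 16*2)/2 - 5) = 1/((1/2)*(1/2)*(-5 + 6 - 32) - 5) = 1/((1/2)*(1/2)*(-31) - 5) = 1/(-31/4 - 5) = 1/(-51/4) = -4/51 ≈ -0.078431)
O(A) = 2*A
-6*O(U)*9 = -12*(-4)/51*9 = -6*(-8/51)*9 = (16/17)*9 = 144/17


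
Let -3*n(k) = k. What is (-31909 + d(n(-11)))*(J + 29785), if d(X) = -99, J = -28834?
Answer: -30439608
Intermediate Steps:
n(k) = -k/3
(-31909 + d(n(-11)))*(J + 29785) = (-31909 - 99)*(-28834 + 29785) = -32008*951 = -30439608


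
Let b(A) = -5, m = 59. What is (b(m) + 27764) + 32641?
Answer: 60400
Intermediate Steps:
(b(m) + 27764) + 32641 = (-5 + 27764) + 32641 = 27759 + 32641 = 60400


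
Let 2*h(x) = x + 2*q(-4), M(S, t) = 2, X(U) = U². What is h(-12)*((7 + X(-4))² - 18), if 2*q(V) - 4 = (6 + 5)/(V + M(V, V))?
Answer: -13797/4 ≈ -3449.3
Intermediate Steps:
q(V) = 2 + 11/(2*(2 + V)) (q(V) = 2 + ((6 + 5)/(V + 2))/2 = 2 + (11/(2 + V))/2 = 2 + 11/(2*(2 + V)))
h(x) = -¾ + x/2 (h(x) = (x + 2*((19 + 4*(-4))/(2*(2 - 4))))/2 = (x + 2*((½)*(19 - 16)/(-2)))/2 = (x + 2*((½)*(-½)*3))/2 = (x + 2*(-¾))/2 = (x - 3/2)/2 = (-3/2 + x)/2 = -¾ + x/2)
h(-12)*((7 + X(-4))² - 18) = (-¾ + (½)*(-12))*((7 + (-4)²)² - 18) = (-¾ - 6)*((7 + 16)² - 18) = -27*(23² - 18)/4 = -27*(529 - 18)/4 = -27/4*511 = -13797/4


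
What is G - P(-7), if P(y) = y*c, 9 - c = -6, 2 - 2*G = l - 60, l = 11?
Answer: 261/2 ≈ 130.50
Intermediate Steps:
G = 51/2 (G = 1 - (11 - 60)/2 = 1 - 1/2*(-49) = 1 + 49/2 = 51/2 ≈ 25.500)
c = 15 (c = 9 - 1*(-6) = 9 + 6 = 15)
P(y) = 15*y (P(y) = y*15 = 15*y)
G - P(-7) = 51/2 - 15*(-7) = 51/2 - 1*(-105) = 51/2 + 105 = 261/2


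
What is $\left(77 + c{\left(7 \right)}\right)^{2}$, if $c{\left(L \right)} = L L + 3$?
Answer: $16641$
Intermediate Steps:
$c{\left(L \right)} = 3 + L^{2}$ ($c{\left(L \right)} = L^{2} + 3 = 3 + L^{2}$)
$\left(77 + c{\left(7 \right)}\right)^{2} = \left(77 + \left(3 + 7^{2}\right)\right)^{2} = \left(77 + \left(3 + 49\right)\right)^{2} = \left(77 + 52\right)^{2} = 129^{2} = 16641$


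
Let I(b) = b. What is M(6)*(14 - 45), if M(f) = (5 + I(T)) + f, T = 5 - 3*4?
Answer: -124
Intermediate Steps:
T = -7 (T = 5 - 12 = -7)
M(f) = -2 + f (M(f) = (5 - 7) + f = -2 + f)
M(6)*(14 - 45) = (-2 + 6)*(14 - 45) = 4*(-31) = -124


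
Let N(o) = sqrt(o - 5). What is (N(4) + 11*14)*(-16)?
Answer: -2464 - 16*I ≈ -2464.0 - 16.0*I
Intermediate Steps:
N(o) = sqrt(-5 + o)
(N(4) + 11*14)*(-16) = (sqrt(-5 + 4) + 11*14)*(-16) = (sqrt(-1) + 154)*(-16) = (I + 154)*(-16) = (154 + I)*(-16) = -2464 - 16*I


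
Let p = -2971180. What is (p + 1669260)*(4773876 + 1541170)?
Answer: -8221684688320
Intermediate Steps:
(p + 1669260)*(4773876 + 1541170) = (-2971180 + 1669260)*(4773876 + 1541170) = -1301920*6315046 = -8221684688320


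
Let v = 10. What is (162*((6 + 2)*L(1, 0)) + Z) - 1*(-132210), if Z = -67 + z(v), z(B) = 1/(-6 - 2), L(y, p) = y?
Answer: 1067511/8 ≈ 1.3344e+5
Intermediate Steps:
z(B) = -⅛ (z(B) = 1/(-8) = -⅛)
Z = -537/8 (Z = -67 - ⅛ = -537/8 ≈ -67.125)
(162*((6 + 2)*L(1, 0)) + Z) - 1*(-132210) = (162*((6 + 2)*1) - 537/8) - 1*(-132210) = (162*(8*1) - 537/8) + 132210 = (162*8 - 537/8) + 132210 = (1296 - 537/8) + 132210 = 9831/8 + 132210 = 1067511/8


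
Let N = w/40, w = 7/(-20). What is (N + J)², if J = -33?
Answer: 697329649/640000 ≈ 1089.6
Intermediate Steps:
w = -7/20 (w = 7*(-1/20) = -7/20 ≈ -0.35000)
N = -7/800 (N = -7/20/40 = -7/20*1/40 = -7/800 ≈ -0.0087500)
(N + J)² = (-7/800 - 33)² = (-26407/800)² = 697329649/640000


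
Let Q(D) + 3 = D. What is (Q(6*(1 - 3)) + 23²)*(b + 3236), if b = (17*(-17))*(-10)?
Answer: 3148764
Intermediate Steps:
Q(D) = -3 + D
b = 2890 (b = -289*(-10) = 2890)
(Q(6*(1 - 3)) + 23²)*(b + 3236) = ((-3 + 6*(1 - 3)) + 23²)*(2890 + 3236) = ((-3 + 6*(-2)) + 529)*6126 = ((-3 - 12) + 529)*6126 = (-15 + 529)*6126 = 514*6126 = 3148764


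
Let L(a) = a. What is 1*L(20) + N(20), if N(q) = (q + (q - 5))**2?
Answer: 1245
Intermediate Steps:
N(q) = (-5 + 2*q)**2 (N(q) = (q + (-5 + q))**2 = (-5 + 2*q)**2)
1*L(20) + N(20) = 1*20 + (-5 + 2*20)**2 = 20 + (-5 + 40)**2 = 20 + 35**2 = 20 + 1225 = 1245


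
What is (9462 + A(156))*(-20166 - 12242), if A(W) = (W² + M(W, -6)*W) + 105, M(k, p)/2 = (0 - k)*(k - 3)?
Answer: 240237684504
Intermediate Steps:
M(k, p) = -2*k*(-3 + k) (M(k, p) = 2*((0 - k)*(k - 3)) = 2*((-k)*(-3 + k)) = 2*(-k*(-3 + k)) = -2*k*(-3 + k))
A(W) = 105 + W² + 2*W²*(3 - W) (A(W) = (W² + (2*W*(3 - W))*W) + 105 = (W² + 2*W²*(3 - W)) + 105 = 105 + W² + 2*W²*(3 - W))
(9462 + A(156))*(-20166 - 12242) = (9462 + (105 - 2*156³ + 7*156²))*(-20166 - 12242) = (9462 + (105 - 2*3796416 + 7*24336))*(-32408) = (9462 + (105 - 7592832 + 170352))*(-32408) = (9462 - 7422375)*(-32408) = -7412913*(-32408) = 240237684504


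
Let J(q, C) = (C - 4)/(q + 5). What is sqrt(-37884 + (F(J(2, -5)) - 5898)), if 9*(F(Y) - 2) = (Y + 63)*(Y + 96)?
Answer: 2*I*sqrt(528349)/7 ≈ 207.68*I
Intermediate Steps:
J(q, C) = (-4 + C)/(5 + q)
F(Y) = 2 + (63 + Y)*(96 + Y)/9 (F(Y) = 2 + ((Y + 63)*(Y + 96))/9 = 2 + ((63 + Y)*(96 + Y))/9 = 2 + (63 + Y)*(96 + Y)/9)
sqrt(-37884 + (F(J(2, -5)) - 5898)) = sqrt(-37884 + ((674 + ((-4 - 5)/(5 + 2))**2/9 + 53*((-4 - 5)/(5 + 2))/3) - 5898)) = sqrt(-37884 + ((674 + (-9/7)**2/9 + 53*(-9/7)/3) - 5898)) = sqrt(-37884 + ((674 + ((1/7)*(-9))**2/9 + 53*((1/7)*(-9))/3) - 5898)) = sqrt(-37884 + ((674 + (-9/7)**2/9 + (53/3)*(-9/7)) - 5898)) = sqrt(-37884 + ((674 + (1/9)*(81/49) - 159/7) - 5898)) = sqrt(-37884 + ((674 + 9/49 - 159/7) - 5898)) = sqrt(-37884 + (31922/49 - 5898)) = sqrt(-37884 - 257080/49) = sqrt(-2113396/49) = 2*I*sqrt(528349)/7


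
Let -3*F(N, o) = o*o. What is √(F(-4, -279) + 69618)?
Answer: √43671 ≈ 208.98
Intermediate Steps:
F(N, o) = -o²/3 (F(N, o) = -o*o/3 = -o²/3)
√(F(-4, -279) + 69618) = √(-⅓*(-279)² + 69618) = √(-⅓*77841 + 69618) = √(-25947 + 69618) = √43671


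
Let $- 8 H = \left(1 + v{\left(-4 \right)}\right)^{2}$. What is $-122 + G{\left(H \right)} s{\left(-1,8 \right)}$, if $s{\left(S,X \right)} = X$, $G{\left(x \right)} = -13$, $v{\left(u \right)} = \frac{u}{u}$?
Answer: $-226$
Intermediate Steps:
$v{\left(u \right)} = 1$
$H = - \frac{1}{2}$ ($H = - \frac{\left(1 + 1\right)^{2}}{8} = - \frac{2^{2}}{8} = \left(- \frac{1}{8}\right) 4 = - \frac{1}{2} \approx -0.5$)
$-122 + G{\left(H \right)} s{\left(-1,8 \right)} = -122 - 104 = -226$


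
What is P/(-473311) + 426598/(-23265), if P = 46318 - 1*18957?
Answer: -202550079643/11011580415 ≈ -18.394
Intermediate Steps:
P = 27361 (P = 46318 - 18957 = 27361)
P/(-473311) + 426598/(-23265) = 27361/(-473311) + 426598/(-23265) = 27361*(-1/473311) + 426598*(-1/23265) = -27361/473311 - 426598/23265 = -202550079643/11011580415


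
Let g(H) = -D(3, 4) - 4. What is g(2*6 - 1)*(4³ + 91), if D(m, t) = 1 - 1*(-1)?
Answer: -930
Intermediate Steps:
D(m, t) = 2 (D(m, t) = 1 + 1 = 2)
g(H) = -6 (g(H) = -1*2 - 4 = -2 - 4 = -6)
g(2*6 - 1)*(4³ + 91) = -6*(4³ + 91) = -6*(64 + 91) = -6*155 = -930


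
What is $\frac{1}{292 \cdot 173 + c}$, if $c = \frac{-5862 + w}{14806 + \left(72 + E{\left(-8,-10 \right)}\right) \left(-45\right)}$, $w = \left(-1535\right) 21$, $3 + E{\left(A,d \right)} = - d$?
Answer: $\frac{11251}{568317419} \approx 1.9797 \cdot 10^{-5}$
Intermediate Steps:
$E{\left(A,d \right)} = -3 - d$
$w = -32235$
$c = - \frac{38097}{11251}$ ($c = \frac{-5862 - 32235}{14806 + \left(72 - -7\right) \left(-45\right)} = - \frac{38097}{14806 + \left(72 + \left(-3 + 10\right)\right) \left(-45\right)} = - \frac{38097}{14806 + \left(72 + 7\right) \left(-45\right)} = - \frac{38097}{14806 + 79 \left(-45\right)} = - \frac{38097}{14806 - 3555} = - \frac{38097}{11251} \approx -3.3861$)
$\frac{1}{292 \cdot 173 + c} = \frac{1}{292 \cdot 173 - \frac{38097}{11251}} = \frac{1}{50516 - \frac{38097}{11251}} = \frac{1}{\frac{568317419}{11251}} = \frac{11251}{568317419}$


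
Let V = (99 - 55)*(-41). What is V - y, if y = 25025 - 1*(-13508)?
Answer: -40337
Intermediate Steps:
y = 38533 (y = 25025 + 13508 = 38533)
V = -1804 (V = 44*(-41) = -1804)
V - y = -1804 - 1*38533 = -1804 - 38533 = -40337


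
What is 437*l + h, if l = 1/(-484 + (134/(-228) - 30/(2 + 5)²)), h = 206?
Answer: 555886280/2710327 ≈ 205.10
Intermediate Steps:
l = -5586/2710327 (l = 1/(-484 + (134*(-1/228) - 30/(7²))) = 1/(-484 + (-67/114 - 30/49)) = 1/(-484 - 6703/5586) = 1/(-2710327/5586) = -5586/2710327 ≈ -0.0020610)
437*l + h = 437*(-5586/2710327) + 206 = -2441082/2710327 + 206 = 555886280/2710327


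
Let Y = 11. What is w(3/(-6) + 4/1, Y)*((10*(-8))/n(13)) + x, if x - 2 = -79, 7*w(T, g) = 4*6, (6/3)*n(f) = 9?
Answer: -2897/21 ≈ -137.95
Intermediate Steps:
n(f) = 9/2 (n(f) = (1/2)*9 = 9/2)
w(T, g) = 24/7 (w(T, g) = (4*6)/7 = (1/7)*24 = 24/7)
x = -77 (x = 2 - 79 = -77)
w(3/(-6) + 4/1, Y)*((10*(-8))/n(13)) + x = 24*((10*(-8))/(9/2))/7 - 77 = 24*(-80*2/9)/7 - 77 = (24/7)*(-160/9) - 77 = -1280/21 - 77 = -2897/21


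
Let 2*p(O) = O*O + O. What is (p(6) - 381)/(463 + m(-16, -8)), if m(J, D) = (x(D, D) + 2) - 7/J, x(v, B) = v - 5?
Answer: -1920/2413 ≈ -0.79569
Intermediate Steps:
p(O) = O/2 + O**2/2 (p(O) = (O*O + O)/2 = (O**2 + O)/2 = (O + O**2)/2 = O/2 + O**2/2)
x(v, B) = -5 + v
m(J, D) = -3 + D - 7/J (m(J, D) = ((-5 + D) + 2) - 7/J = (-3 + D) - 7/J = -3 + D - 7/J)
(p(6) - 381)/(463 + m(-16, -8)) = ((1/2)*6*(1 + 6) - 381)/(463 + (-3 - 8 - 7/(-16))) = ((1/2)*6*7 - 381)/(463 + (-3 - 8 - 7*(-1/16))) = (21 - 381)/(463 + (-3 - 8 + 7/16)) = -360/(463 - 169/16) = -360/7239/16 = -360*16/7239 = -1920/2413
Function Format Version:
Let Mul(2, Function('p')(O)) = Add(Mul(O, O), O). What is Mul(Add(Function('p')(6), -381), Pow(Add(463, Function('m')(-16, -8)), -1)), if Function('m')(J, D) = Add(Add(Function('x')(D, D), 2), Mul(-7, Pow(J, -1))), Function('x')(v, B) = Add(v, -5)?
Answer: Rational(-1920, 2413) ≈ -0.79569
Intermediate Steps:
Function('p')(O) = Add(Mul(Rational(1, 2), O), Mul(Rational(1, 2), Pow(O, 2))) (Function('p')(O) = Mul(Rational(1, 2), Add(Mul(O, O), O)) = Mul(Rational(1, 2), Add(Pow(O, 2), O)) = Mul(Rational(1, 2), Add(O, Pow(O, 2))) = Add(Mul(Rational(1, 2), O), Mul(Rational(1, 2), Pow(O, 2))))
Function('x')(v, B) = Add(-5, v)
Function('m')(J, D) = Add(-3, D, Mul(-7, Pow(J, -1))) (Function('m')(J, D) = Add(Add(Add(-5, D), 2), Mul(-7, Pow(J, -1))) = Add(Add(-3, D), Mul(-7, Pow(J, -1))) = Add(-3, D, Mul(-7, Pow(J, -1))))
Mul(Add(Function('p')(6), -381), Pow(Add(463, Function('m')(-16, -8)), -1)) = Mul(Add(Mul(Rational(1, 2), 6, Add(1, 6)), -381), Pow(Add(463, Add(-3, -8, Mul(-7, Pow(-16, -1)))), -1)) = Mul(Add(Mul(Rational(1, 2), 6, 7), -381), Pow(Add(463, Add(-3, -8, Mul(-7, Rational(-1, 16)))), -1)) = Mul(Add(21, -381), Pow(Add(463, Add(-3, -8, Rational(7, 16))), -1)) = Mul(-360, Pow(Add(463, Rational(-169, 16)), -1)) = Mul(-360, Pow(Rational(7239, 16), -1)) = Mul(-360, Rational(16, 7239)) = Rational(-1920, 2413)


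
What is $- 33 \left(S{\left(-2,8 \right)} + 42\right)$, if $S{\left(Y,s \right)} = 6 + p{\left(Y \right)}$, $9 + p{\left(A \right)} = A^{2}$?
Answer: $-1419$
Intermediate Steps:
$p{\left(A \right)} = -9 + A^{2}$
$S{\left(Y,s \right)} = -3 + Y^{2}$ ($S{\left(Y,s \right)} = 6 + \left(-9 + Y^{2}\right) = -3 + Y^{2}$)
$- 33 \left(S{\left(-2,8 \right)} + 42\right) = - 33 \left(\left(-3 + \left(-2\right)^{2}\right) + 42\right) = - 33 \left(\left(-3 + 4\right) + 42\right) = - 33 \left(1 + 42\right) = \left(-33\right) 43 = -1419$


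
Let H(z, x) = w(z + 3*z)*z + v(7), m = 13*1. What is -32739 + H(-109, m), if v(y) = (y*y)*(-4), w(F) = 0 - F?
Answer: -80459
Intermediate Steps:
w(F) = -F
m = 13
v(y) = -4*y**2 (v(y) = y**2*(-4) = -4*y**2)
H(z, x) = -196 - 4*z**2 (H(z, x) = (-(z + 3*z))*z - 4*7**2 = (-4*z)*z - 4*49 = (-4*z)*z - 196 = -4*z**2 - 196 = -196 - 4*z**2)
-32739 + H(-109, m) = -32739 + (-196 - 4*(-109)**2) = -32739 + (-196 - 4*11881) = -32739 + (-196 - 47524) = -32739 - 47720 = -80459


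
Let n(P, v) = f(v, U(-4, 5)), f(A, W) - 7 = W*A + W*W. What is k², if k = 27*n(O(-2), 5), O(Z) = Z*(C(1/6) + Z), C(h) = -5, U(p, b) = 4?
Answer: 1347921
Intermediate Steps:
f(A, W) = 7 + W² + A*W (f(A, W) = 7 + (W*A + W*W) = 7 + (A*W + W²) = 7 + (W² + A*W) = 7 + W² + A*W)
O(Z) = Z*(-5 + Z)
n(P, v) = 23 + 4*v (n(P, v) = 7 + 4² + v*4 = 7 + 16 + 4*v = 23 + 4*v)
k = 1161 (k = 27*(23 + 4*5) = 27*(23 + 20) = 27*43 = 1161)
k² = 1161² = 1347921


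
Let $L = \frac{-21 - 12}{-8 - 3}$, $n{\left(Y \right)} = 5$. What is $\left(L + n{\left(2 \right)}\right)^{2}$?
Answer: $64$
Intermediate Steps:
$L = 3$ ($L = - \frac{33}{-11} = \left(-33\right) \left(- \frac{1}{11}\right) = 3$)
$\left(L + n{\left(2 \right)}\right)^{2} = \left(3 + 5\right)^{2} = 8^{2} = 64$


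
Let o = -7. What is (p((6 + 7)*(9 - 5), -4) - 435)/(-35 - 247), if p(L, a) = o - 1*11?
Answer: 151/94 ≈ 1.6064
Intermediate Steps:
p(L, a) = -18 (p(L, a) = -7 - 1*11 = -7 - 11 = -18)
(p((6 + 7)*(9 - 5), -4) - 435)/(-35 - 247) = (-18 - 435)/(-35 - 247) = -453/(-282) = -453*(-1/282) = 151/94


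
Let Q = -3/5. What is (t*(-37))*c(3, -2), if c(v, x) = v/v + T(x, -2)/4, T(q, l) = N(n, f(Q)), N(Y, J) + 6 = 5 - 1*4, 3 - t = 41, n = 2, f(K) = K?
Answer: -703/2 ≈ -351.50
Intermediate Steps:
Q = -3/5 (Q = -3*1/5 = -3/5 ≈ -0.60000)
t = -38 (t = 3 - 1*41 = 3 - 41 = -38)
N(Y, J) = -5 (N(Y, J) = -6 + (5 - 1*4) = -6 + (5 - 4) = -6 + 1 = -5)
T(q, l) = -5
c(v, x) = -1/4 (c(v, x) = v/v - 5/4 = 1 - 5*1/4 = 1 - 5/4 = -1/4)
(t*(-37))*c(3, -2) = -38*(-37)*(-1/4) = 1406*(-1/4) = -703/2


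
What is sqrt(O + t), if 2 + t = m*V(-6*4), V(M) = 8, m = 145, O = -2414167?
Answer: I*sqrt(2413009) ≈ 1553.4*I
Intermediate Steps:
t = 1158 (t = -2 + 145*8 = -2 + 1160 = 1158)
sqrt(O + t) = sqrt(-2414167 + 1158) = sqrt(-2413009) = I*sqrt(2413009)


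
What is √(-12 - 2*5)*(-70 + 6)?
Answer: -64*I*√22 ≈ -300.19*I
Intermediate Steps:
√(-12 - 2*5)*(-70 + 6) = √(-12 - 10)*(-64) = √(-22)*(-64) = (I*√22)*(-64) = -64*I*√22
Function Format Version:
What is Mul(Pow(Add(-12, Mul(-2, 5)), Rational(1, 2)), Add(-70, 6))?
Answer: Mul(-64, I, Pow(22, Rational(1, 2))) ≈ Mul(-300.19, I)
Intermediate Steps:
Mul(Pow(Add(-12, Mul(-2, 5)), Rational(1, 2)), Add(-70, 6)) = Mul(Pow(Add(-12, -10), Rational(1, 2)), -64) = Mul(Pow(-22, Rational(1, 2)), -64) = Mul(Mul(I, Pow(22, Rational(1, 2))), -64) = Mul(-64, I, Pow(22, Rational(1, 2)))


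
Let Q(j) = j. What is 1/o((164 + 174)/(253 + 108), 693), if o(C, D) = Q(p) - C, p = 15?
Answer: 361/5077 ≈ 0.071105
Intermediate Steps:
o(C, D) = 15 - C
1/o((164 + 174)/(253 + 108), 693) = 1/(15 - (164 + 174)/(253 + 108)) = 1/(15 - 338/361) = 1/(5077/361) = 361/5077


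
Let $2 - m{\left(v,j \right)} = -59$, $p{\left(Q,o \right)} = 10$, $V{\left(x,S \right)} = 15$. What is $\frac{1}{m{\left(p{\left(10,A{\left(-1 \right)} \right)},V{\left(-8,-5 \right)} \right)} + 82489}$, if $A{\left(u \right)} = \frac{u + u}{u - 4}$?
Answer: $\frac{1}{82550} \approx 1.2114 \cdot 10^{-5}$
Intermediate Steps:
$A{\left(u \right)} = \frac{2 u}{-4 + u}$
$m{\left(v,j \right)} = 61$ ($m{\left(v,j \right)} = 2 - -59 = 2 + 59 = 61$)
$\frac{1}{m{\left(p{\left(10,A{\left(-1 \right)} \right)},V{\left(-8,-5 \right)} \right)} + 82489} = \frac{1}{61 + 82489} = \frac{1}{82550}$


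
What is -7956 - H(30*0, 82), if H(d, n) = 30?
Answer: -7986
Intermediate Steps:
-7956 - H(30*0, 82) = -7956 - 1*30 = -7956 - 30 = -7986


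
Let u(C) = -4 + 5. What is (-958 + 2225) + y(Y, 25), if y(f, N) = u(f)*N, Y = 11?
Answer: 1292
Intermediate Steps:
u(C) = 1
y(f, N) = N (y(f, N) = 1*N = N)
(-958 + 2225) + y(Y, 25) = (-958 + 2225) + 25 = 1267 + 25 = 1292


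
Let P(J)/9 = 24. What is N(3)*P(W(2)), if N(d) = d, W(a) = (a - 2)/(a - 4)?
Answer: 648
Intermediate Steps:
W(a) = (-2 + a)/(-4 + a)
P(J) = 216 (P(J) = 9*24 = 216)
N(3)*P(W(2)) = 3*216 = 648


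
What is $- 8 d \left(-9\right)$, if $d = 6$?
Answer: $432$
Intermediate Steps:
$- 8 d \left(-9\right) = \left(-8\right) 6 \left(-9\right) = \left(-48\right) \left(-9\right) = 432$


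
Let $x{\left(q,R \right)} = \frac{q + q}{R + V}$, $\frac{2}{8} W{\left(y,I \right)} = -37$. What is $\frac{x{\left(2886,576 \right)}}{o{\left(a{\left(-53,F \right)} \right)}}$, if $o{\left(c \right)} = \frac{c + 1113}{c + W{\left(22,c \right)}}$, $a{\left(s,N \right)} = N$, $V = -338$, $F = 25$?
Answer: $- \frac{177489}{67711} \approx -2.6213$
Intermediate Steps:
$W{\left(y,I \right)} = -148$ ($W{\left(y,I \right)} = 4 \left(-37\right) = -148$)
$x{\left(q,R \right)} = \frac{2 q}{-338 + R}$ ($x{\left(q,R \right)} = \frac{q + q}{R - 338} = \frac{2 q}{-338 + R}$)
$o{\left(c \right)} = \frac{1113 + c}{-148 + c}$ ($o{\left(c \right)} = \frac{c + 1113}{c - 148} = \frac{1113 + c}{-148 + c}$)
$\frac{x{\left(2886,576 \right)}}{o{\left(a{\left(-53,F \right)} \right)}} = \frac{2 \cdot 2886 \frac{1}{-338 + 576}}{\frac{1}{-148 + 25} \left(1113 + 25\right)} = \frac{2 \cdot 2886 \cdot \frac{1}{238}}{\frac{1}{-123} \cdot 1138} = \frac{2 \cdot 2886 \cdot \frac{1}{238}}{\left(- \frac{1}{123}\right) 1138} = \frac{2886}{119 \left(- \frac{1138}{123}\right)} = \frac{2886}{119} \left(- \frac{123}{1138}\right) = - \frac{177489}{67711}$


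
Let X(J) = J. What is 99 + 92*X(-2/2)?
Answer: 7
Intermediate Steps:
99 + 92*X(-2/2) = 99 + 92*(-2/2) = 99 + 92*(-2*1/2) = 99 + 92*(-1) = 99 - 92 = 7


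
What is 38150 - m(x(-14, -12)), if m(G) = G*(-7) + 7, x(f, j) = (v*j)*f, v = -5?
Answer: 32263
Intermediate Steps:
x(f, j) = -5*f*j (x(f, j) = (-5*j)*f = -5*f*j)
m(G) = 7 - 7*G (m(G) = -7*G + 7 = 7 - 7*G)
38150 - m(x(-14, -12)) = 38150 - (7 - (-35)*(-14)*(-12)) = 38150 - (7 - 7*(-840)) = 38150 - (7 + 5880) = 38150 - 1*5887 = 38150 - 5887 = 32263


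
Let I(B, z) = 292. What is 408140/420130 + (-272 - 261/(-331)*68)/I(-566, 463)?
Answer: 226971759/1015160119 ≈ 0.22358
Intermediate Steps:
408140/420130 + (-272 - 261/(-331)*68)/I(-566, 463) = 408140/420130 + (-272 - 261/(-331)*68)/292 = 408140*(1/420130) + (-272 - 261*(-1/331)*68)*(1/292) = 40814/42013 + (-272 + (261/331)*68)*(1/292) = 40814/42013 + (-272 + 17748/331)*(1/292) = 40814/42013 - 72284/331*1/292 = 40814/42013 - 18071/24163 = 226971759/1015160119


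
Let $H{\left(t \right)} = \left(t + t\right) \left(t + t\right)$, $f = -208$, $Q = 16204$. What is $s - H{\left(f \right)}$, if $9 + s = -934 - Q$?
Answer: $-190203$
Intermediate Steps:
$H{\left(t \right)} = 4 t^{2}$ ($H{\left(t \right)} = 2 t 2 t = 4 t^{2}$)
$s = -17147$ ($s = -9 - 17138 = -17147$)
$s - H{\left(f \right)} = -17147 - 4 \left(-208\right)^{2} = -17147 - 4 \cdot 43264 = -17147 - 173056 = -190203$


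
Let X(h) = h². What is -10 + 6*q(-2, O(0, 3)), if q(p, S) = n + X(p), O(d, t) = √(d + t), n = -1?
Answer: 8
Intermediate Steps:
q(p, S) = -1 + p²
-10 + 6*q(-2, O(0, 3)) = -10 + 6*(-1 + (-2)²) = -10 + 6*(-1 + 4) = -10 + 6*3 = -10 + 18 = 8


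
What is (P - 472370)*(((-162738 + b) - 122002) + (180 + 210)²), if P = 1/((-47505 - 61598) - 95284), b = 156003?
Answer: -2255610907643333/204387 ≈ -1.1036e+10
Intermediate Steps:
P = -1/204387 (P = 1/(-109103 - 95284) = 1/(-204387) = -1/204387 ≈ -4.8927e-6)
(P - 472370)*(((-162738 + b) - 122002) + (180 + 210)²) = (-1/204387 - 472370)*(((-162738 + 156003) - 122002) + (180 + 210)²) = -96546287191*((-6735 - 122002) + 390²)/204387 = -96546287191*(-128737 + 152100)/204387 = -96546287191/204387*23363 = -2255610907643333/204387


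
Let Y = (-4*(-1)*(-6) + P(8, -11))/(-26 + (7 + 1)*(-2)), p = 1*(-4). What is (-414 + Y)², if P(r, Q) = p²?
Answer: 75516100/441 ≈ 1.7124e+5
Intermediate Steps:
p = -4
P(r, Q) = 16 (P(r, Q) = (-4)² = 16)
Y = 4/21 (Y = (-4*(-1)*(-6) + 16)/(-26 + (7 + 1)*(-2)) = (4*(-6) + 16)/(-26 + 8*(-2)) = (-24 + 16)/(-26 - 16) = -8/(-42) = -8*(-1/42) = 4/21 ≈ 0.19048)
(-414 + Y)² = (-414 + 4/21)² = (-8690/21)² = 75516100/441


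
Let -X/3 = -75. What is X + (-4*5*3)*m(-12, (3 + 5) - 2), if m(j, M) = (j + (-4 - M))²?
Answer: -28815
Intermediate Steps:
X = 225 (X = -3*(-75) = 225)
m(j, M) = (-4 + j - M)²
X + (-4*5*3)*m(-12, (3 + 5) - 2) = 225 + (-4*5*3)*(4 + ((3 + 5) - 2) - 1*(-12))² = 225 + (-20*3)*(4 + (8 - 2) + 12)² = 225 - 60*(4 + 6 + 12)² = 225 - 60*22² = 225 - 60*484 = 225 - 29040 = -28815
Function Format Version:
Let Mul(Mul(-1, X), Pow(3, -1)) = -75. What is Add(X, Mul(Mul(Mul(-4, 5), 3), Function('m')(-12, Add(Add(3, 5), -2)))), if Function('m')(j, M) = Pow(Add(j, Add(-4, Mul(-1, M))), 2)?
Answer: -28815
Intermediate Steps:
X = 225 (X = Mul(-3, -75) = 225)
Function('m')(j, M) = Pow(Add(-4, j, Mul(-1, M)), 2)
Add(X, Mul(Mul(Mul(-4, 5), 3), Function('m')(-12, Add(Add(3, 5), -2)))) = Add(225, Mul(Mul(Mul(-4, 5), 3), Pow(Add(4, Add(Add(3, 5), -2), Mul(-1, -12)), 2))) = Add(225, Mul(Mul(-20, 3), Pow(Add(4, Add(8, -2), 12), 2))) = Add(225, Mul(-60, Pow(Add(4, 6, 12), 2))) = Add(225, Mul(-60, Pow(22, 2))) = Add(225, Mul(-60, 484)) = Add(225, -29040) = -28815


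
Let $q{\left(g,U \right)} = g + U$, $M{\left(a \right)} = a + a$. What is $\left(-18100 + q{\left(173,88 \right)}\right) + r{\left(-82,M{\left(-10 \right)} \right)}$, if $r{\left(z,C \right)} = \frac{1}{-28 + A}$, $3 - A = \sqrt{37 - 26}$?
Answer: $- \frac{10953171}{614} + \frac{\sqrt{11}}{614} \approx -17839.0$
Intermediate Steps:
$A = 3 - \sqrt{11}$ ($A = 3 - \sqrt{37 - 26} = 3 - \sqrt{11} \approx -0.31662$)
$M{\left(a \right)} = 2 a$
$q{\left(g,U \right)} = U + g$
$r{\left(z,C \right)} = \frac{1}{-25 - \sqrt{11}}$ ($r{\left(z,C \right)} = \frac{1}{-28 + \left(3 - \sqrt{11}\right)} = \frac{1}{-25 - \sqrt{11}}$)
$\left(-18100 + q{\left(173,88 \right)}\right) + r{\left(-82,M{\left(-10 \right)} \right)} = \left(-18100 + \left(88 + 173\right)\right) - \left(\frac{25}{614} - \frac{\sqrt{11}}{614}\right) = \left(-18100 + 261\right) - \left(\frac{25}{614} - \frac{\sqrt{11}}{614}\right) = -17839 - \left(\frac{25}{614} - \frac{\sqrt{11}}{614}\right) = - \frac{10953171}{614} + \frac{\sqrt{11}}{614}$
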